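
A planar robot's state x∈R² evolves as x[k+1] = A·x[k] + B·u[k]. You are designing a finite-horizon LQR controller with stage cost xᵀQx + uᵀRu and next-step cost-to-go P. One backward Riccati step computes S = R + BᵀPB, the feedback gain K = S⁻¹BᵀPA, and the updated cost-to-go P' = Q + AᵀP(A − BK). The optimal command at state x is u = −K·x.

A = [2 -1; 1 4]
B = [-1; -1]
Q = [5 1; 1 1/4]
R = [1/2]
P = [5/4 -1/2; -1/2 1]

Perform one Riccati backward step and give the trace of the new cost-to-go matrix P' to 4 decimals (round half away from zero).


27.3214

BᵀP = [-0.7500 -0.5000]
S = R + BᵀPB = [1/2] + [1.2500] = [1.7500]
BᵀPA = [-2.0000 -1.2500]
K = S⁻¹·BᵀPA = [-1.1429 -0.7143]
A−BK = [0.8571 -1.7143; -0.1429 3.2857]
AᵀP(A−BK) = [1.7143 -3.4286; -3.4286 20.3571]
P' = Q + AᵀP(A−BK) = [6.7143 -2.4286; -2.4286 20.6071]
tr(P') = 27.3214


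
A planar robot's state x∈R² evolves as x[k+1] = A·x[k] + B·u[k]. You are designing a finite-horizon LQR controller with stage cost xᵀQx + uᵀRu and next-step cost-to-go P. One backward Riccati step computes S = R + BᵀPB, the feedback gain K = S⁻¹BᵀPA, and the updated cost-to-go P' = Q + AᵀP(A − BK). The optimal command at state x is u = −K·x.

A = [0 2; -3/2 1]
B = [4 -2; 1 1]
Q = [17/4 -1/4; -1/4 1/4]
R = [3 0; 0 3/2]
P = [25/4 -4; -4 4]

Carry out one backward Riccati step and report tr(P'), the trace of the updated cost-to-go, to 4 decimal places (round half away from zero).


6.7992

BᵀP = [21.0000 -12.0000; -16.5000 12.0000]
S = R + BᵀPB = [3 0; 0 3/2] + [72.0000 -54.0000; -54.0000 45.0000] = [75.0000 -54.0000; -54.0000 46.5000]
BᵀPA = [18.0000 30.0000; -18.0000 -21.0000]
K = S⁻¹·BᵀPA = [-0.2362 0.4567; -0.6614 0.0787]
A−BK = [-0.3780 0.3307; -0.6024 0.4646]
AᵀP(A−BK) = [1.3465 -0.8031; -0.8031 0.9528]
P' = Q + AᵀP(A−BK) = [5.5965 -1.0531; -1.0531 1.2028]
tr(P') = 6.7992


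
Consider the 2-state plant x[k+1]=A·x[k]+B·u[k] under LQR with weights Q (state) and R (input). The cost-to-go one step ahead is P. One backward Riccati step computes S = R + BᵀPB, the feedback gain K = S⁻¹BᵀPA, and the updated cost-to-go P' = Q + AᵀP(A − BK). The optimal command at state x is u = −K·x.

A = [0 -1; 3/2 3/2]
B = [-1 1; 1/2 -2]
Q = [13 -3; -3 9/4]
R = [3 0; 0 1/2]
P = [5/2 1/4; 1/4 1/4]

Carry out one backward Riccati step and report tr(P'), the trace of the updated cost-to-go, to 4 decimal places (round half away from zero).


16.0769

BᵀP = [-2.3750 -0.1250; 2.0000 -0.2500]
S = R + BᵀPB = [3 0; 0 1/2] + [2.3125 -2.1250; -2.1250 2.5000] = [5.3125 -2.1250; -2.1250 3.0000]
BᵀPA = [-0.1875 2.1875; -0.3750 -2.3750]
K = S⁻¹·BᵀPA = [-0.1190 0.1327; -0.2093 -0.6977]
A−BK = [0.0903 -0.1696; 1.1409 0.0383]
AᵀP(A−BK) = [0.4617 -0.0492; -0.0492 0.3653]
P' = Q + AᵀP(A−BK) = [13.4617 -3.0492; -3.0492 2.6153]
tr(P') = 16.0769


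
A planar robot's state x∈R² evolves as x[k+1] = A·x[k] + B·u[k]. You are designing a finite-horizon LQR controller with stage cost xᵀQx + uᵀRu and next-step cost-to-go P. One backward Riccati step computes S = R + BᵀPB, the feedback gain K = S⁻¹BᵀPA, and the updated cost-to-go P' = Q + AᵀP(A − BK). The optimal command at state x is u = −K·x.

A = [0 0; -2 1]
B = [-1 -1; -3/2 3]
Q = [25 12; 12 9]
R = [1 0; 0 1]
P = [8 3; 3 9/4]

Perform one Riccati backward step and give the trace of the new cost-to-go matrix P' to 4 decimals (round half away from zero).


34.4697

BᵀP = [-12.5000 -6.3750; 1.0000 3.7500]
S = R + BᵀPB = [1 0; 0 1] + [22.0625 -6.6250; -6.6250 10.2500] = [23.0625 -6.6250; -6.6250 11.2500]
BᵀPA = [12.7500 -6.3750; -7.5000 3.7500]
K = S⁻¹·BᵀPA = [0.4349 -0.2175; -0.4106 0.2053]
A−BK = [0.0244 -0.0122; -0.1160 0.0580]
AᵀP(A−BK) = [0.3758 -0.1879; -0.1879 0.0939]
P' = Q + AᵀP(A−BK) = [25.3758 11.8121; 11.8121 9.0939]
tr(P') = 34.4697


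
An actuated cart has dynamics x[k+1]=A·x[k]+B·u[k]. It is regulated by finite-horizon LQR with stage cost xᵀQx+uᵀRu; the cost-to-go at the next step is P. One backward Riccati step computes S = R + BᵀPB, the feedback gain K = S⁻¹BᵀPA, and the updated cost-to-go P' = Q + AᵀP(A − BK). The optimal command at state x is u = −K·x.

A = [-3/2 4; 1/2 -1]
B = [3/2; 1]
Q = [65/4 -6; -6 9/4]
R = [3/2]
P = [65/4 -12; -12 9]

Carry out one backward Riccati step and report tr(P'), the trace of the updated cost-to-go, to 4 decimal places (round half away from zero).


BᵀP = [12.3750 -9.0000]
S = R + BᵀPB = [3/2] + [9.5625] = [11.0625]
BᵀPA = [-23.0625 58.5000]
K = S⁻¹·BᵀPA = [-2.0847 5.2881]
A−BK = [1.6271 -3.9322; 2.5847 -6.2881]
AᵀP(A−BK) = [8.7331 -22.0424; -22.0424 55.6441]
P' = Q + AᵀP(A−BK) = [24.9831 -28.0424; -28.0424 57.8941]
tr(P') = 82.8771

82.8771


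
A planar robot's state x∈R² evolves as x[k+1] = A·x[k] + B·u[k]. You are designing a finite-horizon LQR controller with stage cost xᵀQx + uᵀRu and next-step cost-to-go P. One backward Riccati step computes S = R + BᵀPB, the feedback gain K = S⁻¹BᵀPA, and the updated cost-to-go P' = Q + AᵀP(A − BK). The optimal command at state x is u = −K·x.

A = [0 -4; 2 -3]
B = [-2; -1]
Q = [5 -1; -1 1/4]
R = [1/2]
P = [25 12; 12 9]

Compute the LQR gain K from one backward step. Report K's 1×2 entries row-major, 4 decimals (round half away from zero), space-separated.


-0.4190 2.2032

BᵀP = [-62.0000 -33.0000]
S = R + BᵀPB = [1/2] + [157.0000] = [157.5000]
BᵀPA = [-66.0000 347.0000]
K = S⁻¹·BᵀPA = [-0.4190 2.2032]
A−BK = [-0.8381 0.4063; 1.5810 -0.7968]
AᵀP(A−BK) = [8.3429 -4.5905; -4.5905 4.4984]
P' = Q + AᵀP(A−BK) = [13.3429 -5.5905; -5.5905 4.7484]
tr(P') = 18.0913


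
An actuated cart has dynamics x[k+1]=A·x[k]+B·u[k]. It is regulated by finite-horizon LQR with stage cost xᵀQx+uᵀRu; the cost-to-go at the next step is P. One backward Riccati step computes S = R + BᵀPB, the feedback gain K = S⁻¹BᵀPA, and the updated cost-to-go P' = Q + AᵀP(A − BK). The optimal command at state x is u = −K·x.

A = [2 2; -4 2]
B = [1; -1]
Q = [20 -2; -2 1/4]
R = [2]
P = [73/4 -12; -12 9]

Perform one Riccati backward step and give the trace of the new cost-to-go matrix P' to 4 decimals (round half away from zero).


43.7054

BᵀP = [30.2500 -21.0000]
S = R + BᵀPB = [2] + [51.2500] = [53.2500]
BᵀPA = [144.5000 18.5000]
K = S⁻¹·BᵀPA = [2.7136 0.3474]
A−BK = [-0.7136 1.6526; -1.2864 2.3474]
AᵀP(A−BK) = [16.8826 -1.2019; -1.2019 6.5728]
P' = Q + AᵀP(A−BK) = [36.8826 -3.2019; -3.2019 6.8228]
tr(P') = 43.7054


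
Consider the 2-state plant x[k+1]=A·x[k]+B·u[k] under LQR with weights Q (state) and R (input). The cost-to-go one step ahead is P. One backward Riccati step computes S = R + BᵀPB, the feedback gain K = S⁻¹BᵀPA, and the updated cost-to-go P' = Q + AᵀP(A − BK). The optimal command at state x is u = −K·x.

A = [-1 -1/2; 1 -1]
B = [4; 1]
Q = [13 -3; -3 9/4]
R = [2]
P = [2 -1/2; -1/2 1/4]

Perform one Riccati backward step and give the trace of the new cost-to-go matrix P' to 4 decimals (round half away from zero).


BᵀP = [7.5000 -1.7500]
S = R + BᵀPB = [2] + [28.2500] = [30.2500]
BᵀPA = [-9.2500 -2.0000]
K = S⁻¹·BᵀPA = [-0.3058 -0.0661]
A−BK = [0.2231 -0.2355; 1.3058 -0.9339]
AᵀP(A−BK) = [0.4215 -0.1116; -0.1116 0.1178]
P' = Q + AᵀP(A−BK) = [13.4215 -3.1116; -3.1116 2.3678]
tr(P') = 15.7893

15.7893


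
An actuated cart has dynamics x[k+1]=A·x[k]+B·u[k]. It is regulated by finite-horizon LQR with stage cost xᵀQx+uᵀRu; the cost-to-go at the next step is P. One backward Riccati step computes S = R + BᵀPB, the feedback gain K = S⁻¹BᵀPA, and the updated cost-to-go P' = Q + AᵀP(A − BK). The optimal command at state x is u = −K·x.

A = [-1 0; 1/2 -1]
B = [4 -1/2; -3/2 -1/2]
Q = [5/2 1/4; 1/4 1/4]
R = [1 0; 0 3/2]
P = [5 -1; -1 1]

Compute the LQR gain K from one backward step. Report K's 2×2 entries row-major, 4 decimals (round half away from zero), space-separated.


-0.2563 0.0790 -0.0201 0.2527

BᵀP = [21.5000 -5.5000; -2.0000 0.0000]
S = R + BᵀPB = [1 0; 0 3/2] + [94.2500 -8.0000; -8.0000 1.0000] = [95.2500 -8.0000; -8.0000 2.5000]
BᵀPA = [-24.2500 5.5000; 2.0000 0.0000]
K = S⁻¹·BᵀPA = [-0.2563 0.0790; -0.0201 0.2527]
A−BK = [0.0151 -0.1895; 0.1055 -0.7552]
AᵀP(A−BK) = [0.0754 -0.0905; -0.0905 0.5657]
P' = Q + AᵀP(A−BK) = [2.5754 0.1595; 0.1595 0.8157]
tr(P') = 3.3911


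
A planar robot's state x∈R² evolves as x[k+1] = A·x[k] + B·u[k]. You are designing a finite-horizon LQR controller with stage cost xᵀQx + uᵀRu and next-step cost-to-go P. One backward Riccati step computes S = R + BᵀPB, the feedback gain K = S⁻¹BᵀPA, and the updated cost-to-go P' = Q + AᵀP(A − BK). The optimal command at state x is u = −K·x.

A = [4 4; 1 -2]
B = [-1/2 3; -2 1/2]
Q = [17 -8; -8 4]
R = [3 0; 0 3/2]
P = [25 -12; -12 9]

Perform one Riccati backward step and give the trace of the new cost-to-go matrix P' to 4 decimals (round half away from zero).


BᵀP = [11.5000 -12.0000; 69.0000 -31.5000]
S = R + BᵀPB = [3 0; 0 3/2] + [18.2500 28.5000; 28.5000 191.2500] = [21.2500 28.5000; 28.5000 192.7500]
BᵀPA = [34.0000 70.0000; 244.5000 339.0000]
K = S⁻¹·BᵀPA = [-0.1263 1.1667; 1.2872 1.5863]
A−BK = [0.0754 -0.1754; 0.1038 -0.4598]
AᵀP(A−BK) = [2.5843 2.4948; 2.4948 8.5938]
P' = Q + AᵀP(A−BK) = [19.5843 -5.5052; -5.5052 12.5938]
tr(P') = 32.1781

32.1781


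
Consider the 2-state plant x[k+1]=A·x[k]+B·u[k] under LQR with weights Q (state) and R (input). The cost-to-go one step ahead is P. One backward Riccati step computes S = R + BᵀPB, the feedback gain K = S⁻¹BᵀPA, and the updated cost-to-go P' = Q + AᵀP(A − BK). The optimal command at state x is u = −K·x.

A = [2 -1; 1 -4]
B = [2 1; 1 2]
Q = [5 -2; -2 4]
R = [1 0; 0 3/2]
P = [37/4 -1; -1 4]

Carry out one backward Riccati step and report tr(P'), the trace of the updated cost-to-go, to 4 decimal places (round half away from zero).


17.1227

BᵀP = [17.5000 2.0000; 7.2500 7.0000]
S = R + BᵀPB = [1 0; 0 3/2] + [37.0000 21.5000; 21.5000 21.2500] = [38.0000 21.5000; 21.5000 22.7500]
BᵀPA = [37.0000 -25.5000; 21.5000 -35.2500]
K = S⁻¹·BᵀPA = [0.9434 0.4419; 0.0534 -1.9671]
A−BK = [0.0597 0.0833; -0.0503 -0.5078]
AᵀP(A−BK) = [0.9434 0.4419; 0.4419 7.1793]
P' = Q + AᵀP(A−BK) = [5.9434 -1.5581; -1.5581 11.1793]
tr(P') = 17.1227


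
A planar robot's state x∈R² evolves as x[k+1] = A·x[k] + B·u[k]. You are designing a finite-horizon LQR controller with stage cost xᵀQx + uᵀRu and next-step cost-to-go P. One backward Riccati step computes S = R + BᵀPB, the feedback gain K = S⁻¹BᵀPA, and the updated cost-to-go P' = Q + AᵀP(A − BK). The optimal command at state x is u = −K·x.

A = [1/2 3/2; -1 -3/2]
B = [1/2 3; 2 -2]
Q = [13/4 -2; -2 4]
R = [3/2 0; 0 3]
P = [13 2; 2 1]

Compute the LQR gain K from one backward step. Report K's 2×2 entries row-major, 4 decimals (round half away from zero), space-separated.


-0.1909 -0.0972 0.1837 0.4898

BᵀP = [10.5000 3.0000; 35.0000 4.0000]
S = R + BᵀPB = [3/2 0; 0 3] + [11.2500 25.5000; 25.5000 97.0000] = [12.7500 25.5000; 25.5000 100.0000]
BᵀPA = [2.2500 11.2500; 13.5000 46.5000]
K = S⁻¹·BᵀPA = [-0.1909 -0.0972; 0.1837 0.4898]
A−BK = [0.0444 0.0792; -0.2509 -0.3259]
AᵀP(A−BK) = [0.1999 0.3565; 0.3565 0.8184]
P' = Q + AᵀP(A−BK) = [3.4499 -1.6435; -1.6435 4.8184]
tr(P') = 8.2683


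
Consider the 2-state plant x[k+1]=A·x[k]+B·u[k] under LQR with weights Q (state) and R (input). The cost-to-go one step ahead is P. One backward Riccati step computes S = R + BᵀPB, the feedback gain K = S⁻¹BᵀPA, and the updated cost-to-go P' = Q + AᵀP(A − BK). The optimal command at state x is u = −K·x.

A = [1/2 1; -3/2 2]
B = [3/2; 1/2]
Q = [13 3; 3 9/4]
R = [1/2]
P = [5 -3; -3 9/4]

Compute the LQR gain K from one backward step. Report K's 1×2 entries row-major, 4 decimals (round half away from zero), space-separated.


BᵀP = [6.0000 -3.3750]
S = R + BᵀPB = [1/2] + [7.3125] = [7.8125]
BᵀPA = [8.0625 -0.7500]
K = S⁻¹·BᵀPA = [1.0320 -0.0960]
A−BK = [-1.0480 1.1440; -2.0160 2.0480]
AᵀP(A−BK) = [2.4920 -1.9760; -1.9760 1.9280]
P' = Q + AᵀP(A−BK) = [15.4920 1.0240; 1.0240 4.1780]
tr(P') = 19.6700

1.0320 -0.0960


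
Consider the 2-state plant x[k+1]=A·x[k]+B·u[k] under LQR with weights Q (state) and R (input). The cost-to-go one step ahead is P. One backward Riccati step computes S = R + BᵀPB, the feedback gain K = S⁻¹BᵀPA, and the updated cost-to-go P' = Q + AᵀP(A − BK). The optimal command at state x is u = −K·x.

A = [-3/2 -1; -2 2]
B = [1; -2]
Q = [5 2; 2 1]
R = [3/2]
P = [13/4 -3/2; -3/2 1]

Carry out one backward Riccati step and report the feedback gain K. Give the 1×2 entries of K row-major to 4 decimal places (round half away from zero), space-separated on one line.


BᵀP = [6.2500 -3.5000]
S = R + BᵀPB = [3/2] + [13.2500] = [14.7500]
BᵀPA = [-2.3750 -13.2500]
K = S⁻¹·BᵀPA = [-0.1610 -0.8983]
A−BK = [-1.3390 -0.1017; -2.3220 0.2034]
AᵀP(A−BK) = [1.9301 0.2415; 0.2415 1.3475]
P' = Q + AᵀP(A−BK) = [6.9301 2.2415; 2.2415 2.3475]
tr(P') = 9.2775

-0.1610 -0.8983


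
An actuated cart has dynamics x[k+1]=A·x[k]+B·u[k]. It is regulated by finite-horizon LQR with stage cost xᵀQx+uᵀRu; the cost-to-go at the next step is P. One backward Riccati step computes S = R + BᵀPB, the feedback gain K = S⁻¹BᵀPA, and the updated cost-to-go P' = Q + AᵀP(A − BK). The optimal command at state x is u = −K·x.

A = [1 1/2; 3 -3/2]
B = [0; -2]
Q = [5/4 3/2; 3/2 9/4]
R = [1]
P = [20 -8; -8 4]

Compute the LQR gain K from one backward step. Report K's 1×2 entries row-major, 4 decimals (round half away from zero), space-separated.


BᵀP = [16.0000 -8.0000]
S = R + BᵀPB = [1] + [16.0000] = [17.0000]
BᵀPA = [-8.0000 20.0000]
K = S⁻¹·BᵀPA = [-0.4706 1.1765]
A−BK = [1.0000 0.5000; 2.0588 0.8529]
AᵀP(A−BK) = [4.2353 1.4118; 1.4118 2.4706]
P' = Q + AᵀP(A−BK) = [5.4853 2.9118; 2.9118 4.7206]
tr(P') = 10.2059

-0.4706 1.1765


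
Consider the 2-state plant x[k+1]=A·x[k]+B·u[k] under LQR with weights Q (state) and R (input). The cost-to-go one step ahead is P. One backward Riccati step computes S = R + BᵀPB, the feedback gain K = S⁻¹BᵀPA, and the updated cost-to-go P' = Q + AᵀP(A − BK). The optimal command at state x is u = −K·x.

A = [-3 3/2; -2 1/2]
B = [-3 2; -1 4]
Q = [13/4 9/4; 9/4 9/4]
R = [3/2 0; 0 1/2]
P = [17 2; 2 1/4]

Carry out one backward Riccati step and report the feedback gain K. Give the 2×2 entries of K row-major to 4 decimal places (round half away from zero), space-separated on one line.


BᵀP = [-53.0000 -6.2500; 42.0000 5.0000]
S = R + BᵀPB = [3/2 0; 0 1/2] + [165.2500 -131.0000; -131.0000 104.0000] = [166.7500 -131.0000; -131.0000 104.5000]
BᵀPA = [171.5000 -82.6250; -136.0000 65.5000]
K = S⁻¹·BᵀPA = [0.4000 -0.2035; -0.8000 0.3716]
A−BK = [-0.2000 0.1461; 1.6000 -1.1901]
AᵀP(A−BK) = [0.6000 -0.3000; -0.3000 0.1527]
P' = Q + AᵀP(A−BK) = [3.8500 1.9500; 1.9500 2.4027]
tr(P') = 6.2527

0.4000 -0.2035 -0.8000 0.3716


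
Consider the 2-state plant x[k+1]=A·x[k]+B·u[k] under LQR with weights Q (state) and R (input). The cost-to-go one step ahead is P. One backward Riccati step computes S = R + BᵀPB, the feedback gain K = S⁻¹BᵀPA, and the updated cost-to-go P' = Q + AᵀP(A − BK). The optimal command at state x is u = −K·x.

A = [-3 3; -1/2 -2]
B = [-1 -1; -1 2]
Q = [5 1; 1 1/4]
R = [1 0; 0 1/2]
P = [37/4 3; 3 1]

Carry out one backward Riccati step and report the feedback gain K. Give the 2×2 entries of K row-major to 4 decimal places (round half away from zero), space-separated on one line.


BᵀP = [-12.2500 -4.0000; -3.2500 -1.0000]
S = R + BᵀPB = [1 0; 0 1/2] + [16.2500 4.2500; 4.2500 1.2500] = [17.2500 4.2500; 4.2500 1.7500]
BᵀPA = [38.7500 -28.7500; 10.2500 -7.7500]
K = S⁻¹·BᵀPA = [2.0000 -1.4330; 1.0000 -0.9485]
A−BK = [0.0000 0.6186; -0.5000 -1.5361]
AᵀP(A−BK) = [4.7500 -3.5000; -3.5000 2.7010]
P' = Q + AᵀP(A−BK) = [9.7500 -2.5000; -2.5000 2.9510]
tr(P') = 12.7010

2.0000 -1.4330 1.0000 -0.9485


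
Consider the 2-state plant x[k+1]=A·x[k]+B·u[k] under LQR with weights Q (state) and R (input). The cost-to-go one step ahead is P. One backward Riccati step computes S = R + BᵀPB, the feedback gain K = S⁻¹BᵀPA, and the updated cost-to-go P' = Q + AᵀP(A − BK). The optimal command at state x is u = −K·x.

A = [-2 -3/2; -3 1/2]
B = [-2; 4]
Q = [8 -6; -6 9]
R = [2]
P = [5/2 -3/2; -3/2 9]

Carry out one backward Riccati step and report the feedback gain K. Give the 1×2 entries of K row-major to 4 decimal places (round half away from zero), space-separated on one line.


BᵀP = [-11.0000 39.0000]
S = R + BᵀPB = [2] + [178.0000] = [180.0000]
BᵀPA = [-95.0000 36.0000]
K = S⁻¹·BᵀPA = [-0.5278 0.2000]
A−BK = [-3.0556 -1.1000; -0.8889 -0.3000]
AᵀP(A−BK) = [22.8611 7.7500; 7.7500 2.9250]
P' = Q + AᵀP(A−BK) = [30.8611 1.7500; 1.7500 11.9250]
tr(P') = 42.7861

-0.5278 0.2000


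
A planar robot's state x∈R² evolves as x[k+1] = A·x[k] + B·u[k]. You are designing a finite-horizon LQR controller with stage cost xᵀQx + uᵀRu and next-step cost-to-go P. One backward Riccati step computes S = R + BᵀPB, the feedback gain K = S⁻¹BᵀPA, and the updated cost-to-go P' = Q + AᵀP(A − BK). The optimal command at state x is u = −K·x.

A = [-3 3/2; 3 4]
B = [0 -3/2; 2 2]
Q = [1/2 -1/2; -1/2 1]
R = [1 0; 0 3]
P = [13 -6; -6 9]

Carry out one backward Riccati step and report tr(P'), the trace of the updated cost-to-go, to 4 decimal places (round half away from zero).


BᵀP = [-12.0000 18.0000; -31.5000 27.0000]
S = R + BᵀPB = [1 0; 0 3] + [36.0000 54.0000; 54.0000 101.2500] = [37.0000 54.0000; 54.0000 104.2500]
BᵀPA = [90.0000 54.0000; 175.5000 60.7500]
K = S⁻¹·BᵀPA = [-0.1004 2.4956; 1.7355 -0.7100]
A−BK = [-0.3968 0.4351; -0.2701 0.4287]
AᵀP(A−BK) = [10.4629 -5.5076; -5.5076 9.6167]
P' = Q + AᵀP(A−BK) = [10.9629 -6.0076; -6.0076 10.6167]
tr(P') = 21.5797

21.5797


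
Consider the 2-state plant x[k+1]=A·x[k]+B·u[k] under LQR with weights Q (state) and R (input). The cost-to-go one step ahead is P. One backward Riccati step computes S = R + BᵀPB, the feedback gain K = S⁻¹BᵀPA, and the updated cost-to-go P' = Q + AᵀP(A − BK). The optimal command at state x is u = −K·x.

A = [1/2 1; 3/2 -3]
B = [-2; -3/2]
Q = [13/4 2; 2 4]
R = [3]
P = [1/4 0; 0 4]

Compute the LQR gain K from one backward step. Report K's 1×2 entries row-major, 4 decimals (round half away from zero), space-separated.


-0.7115 1.3462

BᵀP = [-0.5000 -6.0000]
S = R + BᵀPB = [3] + [10.0000] = [13.0000]
BᵀPA = [-9.2500 17.5000]
K = S⁻¹·BᵀPA = [-0.7115 1.3462]
A−BK = [-0.9231 3.6923; 0.4327 -0.9808]
AᵀP(A−BK) = [2.4808 -5.4231; -5.4231 12.6923]
P' = Q + AᵀP(A−BK) = [5.7308 -3.4231; -3.4231 16.6923]
tr(P') = 22.4231


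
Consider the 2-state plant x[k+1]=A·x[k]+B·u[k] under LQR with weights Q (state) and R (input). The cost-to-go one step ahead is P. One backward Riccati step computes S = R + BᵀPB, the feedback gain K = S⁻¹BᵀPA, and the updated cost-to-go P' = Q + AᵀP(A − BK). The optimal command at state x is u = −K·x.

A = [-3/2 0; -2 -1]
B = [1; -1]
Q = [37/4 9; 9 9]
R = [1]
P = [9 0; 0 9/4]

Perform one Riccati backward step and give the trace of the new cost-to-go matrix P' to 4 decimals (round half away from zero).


BᵀP = [9.0000 -2.2500]
S = R + BᵀPB = [1] + [11.2500] = [12.2500]
BᵀPA = [-9.0000 2.2500]
K = S⁻¹·BᵀPA = [-0.7347 0.1837]
A−BK = [-0.7653 -0.1837; -2.7347 -0.8163]
AᵀP(A−BK) = [22.6378 6.1531; 6.1531 1.8367]
P' = Q + AᵀP(A−BK) = [31.8878 15.1531; 15.1531 10.8367]
tr(P') = 42.7245

42.7245


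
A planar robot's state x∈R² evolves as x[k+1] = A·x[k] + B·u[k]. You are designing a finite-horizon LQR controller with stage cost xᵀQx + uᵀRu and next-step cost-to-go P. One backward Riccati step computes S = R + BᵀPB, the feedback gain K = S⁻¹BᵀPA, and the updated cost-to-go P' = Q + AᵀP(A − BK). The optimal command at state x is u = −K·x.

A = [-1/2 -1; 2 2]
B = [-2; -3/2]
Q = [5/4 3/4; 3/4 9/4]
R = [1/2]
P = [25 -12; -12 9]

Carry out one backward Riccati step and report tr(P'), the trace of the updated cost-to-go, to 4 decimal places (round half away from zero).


BᵀP = [-32.0000 10.5000]
S = R + BᵀPB = [1/2] + [48.2500] = [48.7500]
BᵀPA = [37.0000 53.0000]
K = S⁻¹·BᵀPA = [0.7590 1.0872]
A−BK = [1.0179 1.1744; 3.1385 3.6308]
AᵀP(A−BK) = [38.1679 44.2744; 44.2744 51.3795]
P' = Q + AᵀP(A−BK) = [39.4179 45.0244; 45.0244 53.6295]
tr(P') = 93.0474

93.0474


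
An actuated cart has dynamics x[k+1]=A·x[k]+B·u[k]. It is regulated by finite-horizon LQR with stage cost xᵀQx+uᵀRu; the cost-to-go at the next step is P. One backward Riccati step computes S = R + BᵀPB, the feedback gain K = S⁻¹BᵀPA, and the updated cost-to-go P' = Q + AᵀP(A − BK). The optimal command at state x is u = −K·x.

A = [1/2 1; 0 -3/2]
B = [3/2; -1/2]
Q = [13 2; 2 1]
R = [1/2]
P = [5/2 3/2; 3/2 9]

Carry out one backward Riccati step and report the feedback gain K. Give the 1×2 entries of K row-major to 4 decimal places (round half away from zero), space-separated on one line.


0.2449 1.0408

BᵀP = [3.0000 -2.2500]
S = R + BᵀPB = [1/2] + [5.6250] = [6.1250]
BᵀPA = [1.5000 6.3750]
K = S⁻¹·BᵀPA = [0.2449 1.0408]
A−BK = [0.1327 -0.5612; 0.1224 -0.9796]
AᵀP(A−BK) = [0.2577 -1.4362; -1.4362 11.6148]
P' = Q + AᵀP(A−BK) = [13.2577 0.5638; 0.5638 12.6148]
tr(P') = 25.8724


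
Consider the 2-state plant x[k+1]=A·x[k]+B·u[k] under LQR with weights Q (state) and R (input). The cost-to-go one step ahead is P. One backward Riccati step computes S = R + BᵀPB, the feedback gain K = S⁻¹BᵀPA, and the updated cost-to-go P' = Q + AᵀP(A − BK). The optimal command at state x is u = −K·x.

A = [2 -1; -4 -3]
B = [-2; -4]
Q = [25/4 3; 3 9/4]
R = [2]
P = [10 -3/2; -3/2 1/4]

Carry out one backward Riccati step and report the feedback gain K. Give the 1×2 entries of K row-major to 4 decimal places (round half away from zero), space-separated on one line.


-1.6364 0.3636

BᵀP = [-14.0000 2.0000]
S = R + BᵀPB = [2] + [20.0000] = [22.0000]
BᵀPA = [-36.0000 8.0000]
K = S⁻¹·BᵀPA = [-1.6364 0.3636]
A−BK = [-1.2727 -0.2727; -10.5455 -1.5455]
AᵀP(A−BK) = [9.0909 -0.9091; -0.9091 0.3409]
P' = Q + AᵀP(A−BK) = [15.3409 2.0909; 2.0909 2.5909]
tr(P') = 17.9318


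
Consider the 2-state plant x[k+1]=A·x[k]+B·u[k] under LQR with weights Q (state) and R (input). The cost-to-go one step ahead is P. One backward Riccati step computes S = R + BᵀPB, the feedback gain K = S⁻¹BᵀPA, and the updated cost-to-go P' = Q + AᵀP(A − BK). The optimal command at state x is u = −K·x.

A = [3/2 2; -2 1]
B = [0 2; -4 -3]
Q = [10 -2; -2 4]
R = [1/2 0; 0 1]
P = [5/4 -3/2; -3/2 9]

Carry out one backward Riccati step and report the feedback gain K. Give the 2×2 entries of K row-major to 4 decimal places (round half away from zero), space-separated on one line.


0.0583 -0.7767 0.6049 0.7353

BᵀP = [6.0000 -36.0000; 7.0000 -30.0000]
S = R + BᵀPB = [1/2 0; 0 1] + [144.0000 120.0000; 120.0000 104.0000] = [144.5000 120.0000; 120.0000 105.0000]
BᵀPA = [81.0000 -24.0000; 70.5000 -16.0000]
K = S⁻¹·BᵀPA = [0.0583 -0.7767; 0.6049 0.7353]
A−BK = [0.2903 0.5294; 0.0476 0.0990]
AᵀP(A−BK) = [0.4518 0.5757; 0.5757 1.1236]
P' = Q + AᵀP(A−BK) = [10.4518 -1.4243; -1.4243 5.1236]
tr(P') = 15.5754


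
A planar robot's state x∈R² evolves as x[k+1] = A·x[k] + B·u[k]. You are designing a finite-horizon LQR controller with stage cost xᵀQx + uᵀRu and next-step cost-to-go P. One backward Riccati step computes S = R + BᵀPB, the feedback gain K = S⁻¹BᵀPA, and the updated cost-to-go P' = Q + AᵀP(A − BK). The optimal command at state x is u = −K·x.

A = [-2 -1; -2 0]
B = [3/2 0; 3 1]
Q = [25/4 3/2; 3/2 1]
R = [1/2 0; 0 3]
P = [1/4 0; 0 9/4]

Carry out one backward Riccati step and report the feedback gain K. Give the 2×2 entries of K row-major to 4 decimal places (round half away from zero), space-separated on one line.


BᵀP = [0.3750 6.7500; 0.0000 2.2500]
S = R + BᵀPB = [1/2 0; 0 3] + [20.8125 6.7500; 6.7500 2.2500] = [21.3125 6.7500; 6.7500 5.2500]
BᵀPA = [-14.2500 -0.3750; -4.5000 0.0000]
K = S⁻¹·BᵀPA = [-0.6700 -0.0297; 0.0042 0.0382]
A−BK = [-0.9951 -0.9555; 0.0057 0.0509]
AᵀP(A−BK) = [0.4721 0.2488; 0.2488 0.2389]
P' = Q + AᵀP(A−BK) = [6.7221 1.7488; 1.7488 1.2389]
tr(P') = 7.9610

-0.6700 -0.0297 0.0042 0.0382


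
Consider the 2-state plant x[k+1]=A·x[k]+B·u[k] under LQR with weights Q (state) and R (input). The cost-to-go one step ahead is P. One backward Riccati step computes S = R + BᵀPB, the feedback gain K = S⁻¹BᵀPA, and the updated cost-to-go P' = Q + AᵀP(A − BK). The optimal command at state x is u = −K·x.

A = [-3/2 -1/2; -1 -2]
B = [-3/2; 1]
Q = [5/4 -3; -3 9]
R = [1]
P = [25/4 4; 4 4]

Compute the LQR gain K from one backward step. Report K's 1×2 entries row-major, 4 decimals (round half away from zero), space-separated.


1.4248 0.9469

BᵀP = [-5.3750 -2.0000]
S = R + BᵀPB = [1] + [6.0625] = [7.0625]
BᵀPA = [10.0625 6.6875]
K = S⁻¹·BᵀPA = [1.4248 0.9469]
A−BK = [0.6372 0.9204; -2.4248 -2.9469]
AᵀP(A−BK) = [15.7257 17.1593; 17.1593 19.2301]
P' = Q + AᵀP(A−BK) = [16.9757 14.1593; 14.1593 28.2301]
tr(P') = 45.2058


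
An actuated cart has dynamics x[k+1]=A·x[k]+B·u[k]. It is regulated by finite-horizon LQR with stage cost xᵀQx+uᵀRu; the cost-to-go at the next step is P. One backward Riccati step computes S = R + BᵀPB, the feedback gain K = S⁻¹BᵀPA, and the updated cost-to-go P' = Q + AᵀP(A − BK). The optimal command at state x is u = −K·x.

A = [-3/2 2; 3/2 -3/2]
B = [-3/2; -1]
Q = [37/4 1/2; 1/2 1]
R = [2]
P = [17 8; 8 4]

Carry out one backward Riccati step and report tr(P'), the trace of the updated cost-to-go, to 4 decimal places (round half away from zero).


13.3123

BᵀP = [-33.5000 -16.0000]
S = R + BᵀPB = [2] + [66.2500] = [68.2500]
BᵀPA = [26.2500 -43.0000]
K = S⁻¹·BᵀPA = [0.3846 -0.6300]
A−BK = [-0.9231 1.0549; 1.8846 -2.1300]
AᵀP(A−BK) = [1.1538 -1.4615; -1.4615 1.9084]
P' = Q + AᵀP(A−BK) = [10.4038 -0.9615; -0.9615 2.9084]
tr(P') = 13.3123


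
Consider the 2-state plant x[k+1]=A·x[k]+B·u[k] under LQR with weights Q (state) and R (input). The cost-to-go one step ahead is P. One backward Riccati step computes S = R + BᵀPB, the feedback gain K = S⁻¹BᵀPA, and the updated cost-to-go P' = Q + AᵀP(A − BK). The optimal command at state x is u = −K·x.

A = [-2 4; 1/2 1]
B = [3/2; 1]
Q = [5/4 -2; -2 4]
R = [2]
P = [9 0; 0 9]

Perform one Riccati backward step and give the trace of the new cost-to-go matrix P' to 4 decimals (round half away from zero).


BᵀP = [13.5000 9.0000]
S = R + BᵀPB = [2] + [29.2500] = [31.2500]
BᵀPA = [-22.5000 63.0000]
K = S⁻¹·BᵀPA = [-0.7200 2.0160]
A−BK = [-0.9200 0.9760; 1.2200 -1.0160]
AᵀP(A−BK) = [22.0500 -22.1400; -22.1400 25.9920]
P' = Q + AᵀP(A−BK) = [23.3000 -24.1400; -24.1400 29.9920]
tr(P') = 53.2920

53.2920


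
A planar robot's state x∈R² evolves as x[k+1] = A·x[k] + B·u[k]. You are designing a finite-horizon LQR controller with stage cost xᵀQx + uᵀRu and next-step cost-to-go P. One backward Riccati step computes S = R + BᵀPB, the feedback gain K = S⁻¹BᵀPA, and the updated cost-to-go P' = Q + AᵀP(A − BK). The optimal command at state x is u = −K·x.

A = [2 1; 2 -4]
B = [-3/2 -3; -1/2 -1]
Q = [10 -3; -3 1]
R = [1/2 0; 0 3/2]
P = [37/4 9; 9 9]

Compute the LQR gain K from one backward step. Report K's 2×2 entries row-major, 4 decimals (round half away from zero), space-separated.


BᵀP = [-18.3750 -18.0000; -36.7500 -36.0000]
S = R + BᵀPB = [1/2 0; 0 3/2] + [36.5625 73.1250; 73.1250 146.2500] = [37.0625 73.1250; 73.1250 147.7500]
BᵀPA = [-72.7500 53.6250; -145.5000 107.2500]
K = S⁻¹·BᵀPA = [-0.8478 0.6249; -0.5652 0.4166]
A−BK = [-0.9672 3.1872; 1.0109 -3.2709]
AᵀP(A−BK) = [1.0896 -1.4217; -1.4217 3.0583]
P' = Q + AᵀP(A−BK) = [11.0896 -4.4217; -4.4217 4.0583]
tr(P') = 15.1479

-0.8478 0.6249 -0.5652 0.4166


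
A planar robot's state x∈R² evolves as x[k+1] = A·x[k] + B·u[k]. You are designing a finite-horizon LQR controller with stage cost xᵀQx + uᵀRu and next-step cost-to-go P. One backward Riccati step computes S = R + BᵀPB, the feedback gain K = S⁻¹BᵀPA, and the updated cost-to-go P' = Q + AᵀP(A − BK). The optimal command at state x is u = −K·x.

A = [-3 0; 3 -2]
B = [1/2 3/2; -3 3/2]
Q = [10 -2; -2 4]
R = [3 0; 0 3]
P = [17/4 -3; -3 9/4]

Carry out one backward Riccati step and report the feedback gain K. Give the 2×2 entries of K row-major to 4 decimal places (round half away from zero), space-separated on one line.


BᵀP = [11.1250 -8.2500; 1.8750 -1.1250]
S = R + BᵀPB = [3 0; 0 3] + [30.3125 4.3125; 4.3125 1.1250] = [33.3125 4.3125; 4.3125 4.1250]
BᵀPA = [-58.1250 16.5000; -9.0000 2.2500]
K = S⁻¹·BᵀPA = [-1.6913 0.4912; -0.4137 0.0320]
A−BK = [-1.5339 -0.2935; -1.4534 -0.5744]
AᵀP(A−BK) = [10.4709 -2.6630; -2.6630 0.8237]
P' = Q + AᵀP(A−BK) = [20.4709 -4.6630; -4.6630 4.8237]
tr(P') = 25.2946

-1.6913 0.4912 -0.4137 0.0320


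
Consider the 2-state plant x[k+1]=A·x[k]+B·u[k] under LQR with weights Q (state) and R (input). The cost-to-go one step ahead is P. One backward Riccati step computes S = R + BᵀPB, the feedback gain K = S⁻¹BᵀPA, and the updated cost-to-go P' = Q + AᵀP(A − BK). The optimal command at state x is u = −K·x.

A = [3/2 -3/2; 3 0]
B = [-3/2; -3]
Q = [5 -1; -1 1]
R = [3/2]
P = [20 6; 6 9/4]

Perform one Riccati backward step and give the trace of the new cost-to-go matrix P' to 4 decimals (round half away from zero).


9.5497

BᵀP = [-48.0000 -15.7500]
S = R + BᵀPB = [3/2] + [119.2500] = [120.7500]
BᵀPA = [-119.2500 72.0000]
K = S⁻¹·BᵀPA = [-0.9876 0.5963]
A−BK = [0.0186 -0.6056; 0.0373 1.7888]
AᵀP(A−BK) = [1.4814 -0.8944; -0.8944 2.0683]
P' = Q + AᵀP(A−BK) = [6.4814 -1.8944; -1.8944 3.0683]
tr(P') = 9.5497


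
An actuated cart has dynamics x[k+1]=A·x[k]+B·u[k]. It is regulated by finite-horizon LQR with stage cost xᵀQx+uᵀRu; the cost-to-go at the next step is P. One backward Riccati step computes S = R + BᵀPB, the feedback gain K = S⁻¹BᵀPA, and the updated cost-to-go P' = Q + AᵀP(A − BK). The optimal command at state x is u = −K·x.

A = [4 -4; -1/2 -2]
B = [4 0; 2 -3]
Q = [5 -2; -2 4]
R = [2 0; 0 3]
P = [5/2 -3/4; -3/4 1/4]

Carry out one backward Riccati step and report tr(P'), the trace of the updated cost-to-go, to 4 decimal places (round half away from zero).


BᵀP = [8.5000 -2.5000; 2.2500 -0.7500]
S = R + BᵀPB = [2 0; 0 3] + [29.0000 7.5000; 7.5000 2.2500] = [31.0000 7.5000; 7.5000 5.2500]
BᵀPA = [35.2500 -29.0000; 9.3750 -7.5000]
K = S⁻¹·BᵀPA = [1.0775 -0.9014; 0.2465 -0.1408]
A−BK = [-0.3099 -0.3944; -1.9155 -0.6197]
AᵀP(A−BK) = [2.7711 -2.1549; -2.1549 1.8028]
P' = Q + AᵀP(A−BK) = [7.7711 -4.1549; -4.1549 5.8028]
tr(P') = 13.5739

13.5739


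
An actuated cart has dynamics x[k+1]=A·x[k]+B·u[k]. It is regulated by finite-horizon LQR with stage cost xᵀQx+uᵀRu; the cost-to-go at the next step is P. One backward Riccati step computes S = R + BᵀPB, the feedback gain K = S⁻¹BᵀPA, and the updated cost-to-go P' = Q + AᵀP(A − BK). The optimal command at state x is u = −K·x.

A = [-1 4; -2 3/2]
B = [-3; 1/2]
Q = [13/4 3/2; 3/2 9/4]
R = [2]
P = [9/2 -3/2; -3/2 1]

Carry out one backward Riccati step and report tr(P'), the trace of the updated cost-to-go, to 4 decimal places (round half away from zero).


BᵀP = [-14.2500 5.0000]
S = R + BᵀPB = [2] + [45.2500] = [47.2500]
BᵀPA = [4.2500 -49.5000]
K = S⁻¹·BᵀPA = [0.0899 -1.0476]
A−BK = [-0.7302 0.8571; -2.0450 2.0238]
AᵀP(A−BK) = [2.1177 -2.2976; -2.2976 4.3929]
P' = Q + AᵀP(A−BK) = [5.3677 -0.7976; -0.7976 6.6429]
tr(P') = 12.0106

12.0106


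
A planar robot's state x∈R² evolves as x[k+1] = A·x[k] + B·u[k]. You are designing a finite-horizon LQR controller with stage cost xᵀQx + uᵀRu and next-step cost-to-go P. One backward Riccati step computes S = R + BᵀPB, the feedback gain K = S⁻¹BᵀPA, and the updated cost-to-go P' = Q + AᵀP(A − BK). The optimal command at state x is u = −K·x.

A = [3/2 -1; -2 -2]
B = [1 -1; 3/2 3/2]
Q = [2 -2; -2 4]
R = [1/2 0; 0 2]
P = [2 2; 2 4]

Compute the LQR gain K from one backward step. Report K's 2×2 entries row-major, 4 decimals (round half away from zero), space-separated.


-0.1905 -1.1429 -0.7381 -0.1429

BᵀP = [5.0000 8.0000; 1.0000 4.0000]
S = R + BᵀPB = [1/2 0; 0 2] + [17.0000 7.0000; 7.0000 5.0000] = [17.5000 7.0000; 7.0000 7.0000]
BᵀPA = [-8.5000 -21.0000; -6.5000 -9.0000]
K = S⁻¹·BᵀPA = [-0.1905 -1.1429; -0.7381 -0.1429]
A−BK = [0.9524 0.0000; -0.6071 -0.0714]
AᵀP(A−BK) = [2.0833 0.3571; 0.3571 0.7143]
P' = Q + AᵀP(A−BK) = [4.0833 -1.6429; -1.6429 4.7143]
tr(P') = 8.7976


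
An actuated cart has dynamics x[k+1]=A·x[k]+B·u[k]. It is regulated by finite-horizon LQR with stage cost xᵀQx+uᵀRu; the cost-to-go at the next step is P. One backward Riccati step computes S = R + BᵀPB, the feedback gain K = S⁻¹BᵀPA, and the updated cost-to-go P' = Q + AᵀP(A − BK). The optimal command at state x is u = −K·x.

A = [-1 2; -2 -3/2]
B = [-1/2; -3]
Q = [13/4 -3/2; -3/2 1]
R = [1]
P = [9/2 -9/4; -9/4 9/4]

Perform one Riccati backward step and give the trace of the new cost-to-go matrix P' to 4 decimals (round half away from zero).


BᵀP = [4.5000 -5.6250]
S = R + BᵀPB = [1] + [14.6250] = [15.6250]
BᵀPA = [6.7500 17.4375]
K = S⁻¹·BᵀPA = [0.4320 1.1160]
A−BK = [-0.7840 2.5580; -0.7040 1.8480]
AᵀP(A−BK) = [1.5840 -4.1580; -4.1580 17.1023]
P' = Q + AᵀP(A−BK) = [4.8340 -5.6580; -5.6580 18.1023]
tr(P') = 22.9363

22.9363


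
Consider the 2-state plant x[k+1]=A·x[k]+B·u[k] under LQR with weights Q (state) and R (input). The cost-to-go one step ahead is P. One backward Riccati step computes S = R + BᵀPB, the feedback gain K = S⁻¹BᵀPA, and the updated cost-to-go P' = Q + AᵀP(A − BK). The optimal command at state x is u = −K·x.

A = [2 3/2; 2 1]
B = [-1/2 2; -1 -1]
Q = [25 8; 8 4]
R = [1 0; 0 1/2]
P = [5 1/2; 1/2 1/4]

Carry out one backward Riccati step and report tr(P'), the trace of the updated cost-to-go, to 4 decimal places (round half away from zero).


31.6250

BᵀP = [-3.0000 -0.5000; 9.5000 0.7500]
S = R + BᵀPB = [1 0; 0 1/2] + [2.0000 -5.5000; -5.5000 18.2500] = [3.0000 -5.5000; -5.5000 18.7500]
BᵀPA = [-7.0000 -5.0000; 20.5000 15.0000]
K = S⁻¹·BᵀPA = [-0.7115 -0.4327; 0.8846 0.6731]
A−BK = [-0.1250 -0.0625; 2.1731 1.2404]
AᵀP(A−BK) = [1.8846 1.1731; 1.1731 0.7404]
P' = Q + AᵀP(A−BK) = [26.8846 9.1731; 9.1731 4.7404]
tr(P') = 31.6250


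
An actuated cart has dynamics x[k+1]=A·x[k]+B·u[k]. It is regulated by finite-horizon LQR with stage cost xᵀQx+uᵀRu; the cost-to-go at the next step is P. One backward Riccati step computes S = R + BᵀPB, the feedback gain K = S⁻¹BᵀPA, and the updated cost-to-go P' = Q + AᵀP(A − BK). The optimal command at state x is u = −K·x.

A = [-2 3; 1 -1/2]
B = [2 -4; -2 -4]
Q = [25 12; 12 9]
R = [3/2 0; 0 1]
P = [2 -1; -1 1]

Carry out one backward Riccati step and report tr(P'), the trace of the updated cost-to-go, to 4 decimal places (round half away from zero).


35.9581

BᵀP = [6.0000 -4.0000; -4.0000 0.0000]
S = R + BᵀPB = [3/2 0; 0 1] + [20.0000 -8.0000; -8.0000 16.0000] = [21.5000 -8.0000; -8.0000 17.0000]
BᵀPA = [-16.0000 20.0000; 8.0000 -12.0000]
K = S⁻¹·BᵀPA = [-0.6899 0.8093; 0.1459 -0.3250]
A−BK = [-0.0365 0.0813; 0.2040 -0.1816]
AᵀP(A−BK) = [0.7944 -0.9511; -0.9511 1.1638]
P' = Q + AᵀP(A−BK) = [25.7944 11.0489; 11.0489 10.1638]
tr(P') = 35.9581


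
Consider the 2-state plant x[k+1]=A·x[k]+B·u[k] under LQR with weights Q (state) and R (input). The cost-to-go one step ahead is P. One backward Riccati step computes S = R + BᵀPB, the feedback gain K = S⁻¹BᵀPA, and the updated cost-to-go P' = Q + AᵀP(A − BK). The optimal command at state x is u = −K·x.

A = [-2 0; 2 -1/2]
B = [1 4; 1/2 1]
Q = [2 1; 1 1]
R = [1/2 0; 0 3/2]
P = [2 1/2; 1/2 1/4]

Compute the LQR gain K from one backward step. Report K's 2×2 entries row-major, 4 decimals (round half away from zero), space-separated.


-0.1034 -0.0422 -0.3048 -0.0190

BᵀP = [2.2500 0.6250; 8.5000 2.2500]
S = R + BᵀPB = [1/2 0; 0 3/2] + [2.5625 9.6250; 9.6250 36.2500] = [3.0625 9.6250; 9.6250 37.7500]
BᵀPA = [-3.2500 -0.3125; -12.5000 -1.1250]
K = S⁻¹·BᵀPA = [-0.1034 -0.0422; -0.3048 -0.0190]
A−BK = [-0.6776 0.1184; 2.3565 -0.4599]
AᵀP(A−BK) = [0.8544 -0.1252; -0.1252 0.0279]
P' = Q + AᵀP(A−BK) = [2.8544 0.8748; 0.8748 1.0279]
tr(P') = 3.8823


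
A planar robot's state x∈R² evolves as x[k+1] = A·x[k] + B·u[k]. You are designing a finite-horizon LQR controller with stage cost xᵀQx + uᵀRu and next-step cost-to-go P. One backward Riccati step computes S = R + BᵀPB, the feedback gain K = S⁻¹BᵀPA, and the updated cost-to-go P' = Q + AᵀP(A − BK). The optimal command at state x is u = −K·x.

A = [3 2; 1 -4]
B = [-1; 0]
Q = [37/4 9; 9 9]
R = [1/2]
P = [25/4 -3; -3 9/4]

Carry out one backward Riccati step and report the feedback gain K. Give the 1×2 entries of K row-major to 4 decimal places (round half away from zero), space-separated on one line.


BᵀP = [-6.2500 3.0000]
S = R + BᵀPB = [1/2] + [6.2500] = [6.7500]
BᵀPA = [-15.7500 -24.5000]
K = S⁻¹·BᵀPA = [-2.3333 -3.6296]
A−BK = [0.6667 -1.6296; 1.0000 -4.0000]
AᵀP(A−BK) = [3.7500 1.3333; 1.3333 20.0741]
P' = Q + AᵀP(A−BK) = [13.0000 10.3333; 10.3333 29.0741]
tr(P') = 42.0741

-2.3333 -3.6296


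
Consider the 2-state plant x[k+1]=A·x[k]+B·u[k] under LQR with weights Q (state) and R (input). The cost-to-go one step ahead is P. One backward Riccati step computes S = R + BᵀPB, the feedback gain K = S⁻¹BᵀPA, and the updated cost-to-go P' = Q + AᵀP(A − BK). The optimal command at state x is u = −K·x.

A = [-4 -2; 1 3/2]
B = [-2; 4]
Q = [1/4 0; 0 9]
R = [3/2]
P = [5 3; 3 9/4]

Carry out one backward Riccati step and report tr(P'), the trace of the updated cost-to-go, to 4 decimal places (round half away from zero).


71.9046

BᵀP = [2.0000 3.0000]
S = R + BᵀPB = [3/2] + [8.0000] = [9.5000]
BᵀPA = [-5.0000 0.5000]
K = S⁻¹·BᵀPA = [-0.5263 0.0526]
A−BK = [-5.0526 -1.8947; 3.1053 1.2895]
AᵀP(A−BK) = [55.6184 19.6382; 19.6382 7.0362]
P' = Q + AᵀP(A−BK) = [55.8684 19.6382; 19.6382 16.0362]
tr(P') = 71.9046


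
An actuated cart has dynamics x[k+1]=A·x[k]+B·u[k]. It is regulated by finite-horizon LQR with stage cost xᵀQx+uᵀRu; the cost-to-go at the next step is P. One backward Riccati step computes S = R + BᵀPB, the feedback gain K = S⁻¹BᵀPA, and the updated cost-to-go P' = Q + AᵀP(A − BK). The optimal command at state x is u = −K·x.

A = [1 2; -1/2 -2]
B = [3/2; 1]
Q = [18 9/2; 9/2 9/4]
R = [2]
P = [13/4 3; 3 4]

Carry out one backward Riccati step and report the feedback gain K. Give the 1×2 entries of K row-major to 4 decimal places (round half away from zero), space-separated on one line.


0.1625 -0.0560

BᵀP = [7.8750 8.5000]
S = R + BᵀPB = [2] + [20.3125] = [22.3125]
BᵀPA = [3.6250 -1.2500]
K = S⁻¹·BᵀPA = [0.1625 -0.0560]
A−BK = [0.7563 2.0840; -0.6625 -1.9440]
AᵀP(A−BK) = [0.6611 1.7031; 1.7031 4.9300]
P' = Q + AᵀP(A−BK) = [18.6611 6.2031; 6.2031 7.1800]
tr(P') = 25.8410


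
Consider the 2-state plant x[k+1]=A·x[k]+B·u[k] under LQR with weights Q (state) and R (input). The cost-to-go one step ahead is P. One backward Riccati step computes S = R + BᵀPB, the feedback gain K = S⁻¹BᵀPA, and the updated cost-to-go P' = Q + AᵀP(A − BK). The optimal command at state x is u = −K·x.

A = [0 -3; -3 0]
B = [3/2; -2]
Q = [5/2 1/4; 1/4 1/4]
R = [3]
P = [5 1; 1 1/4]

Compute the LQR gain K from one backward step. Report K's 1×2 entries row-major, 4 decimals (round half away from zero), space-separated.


-0.3243 -1.7838

BᵀP = [5.5000 1.0000]
S = R + BᵀPB = [3] + [6.2500] = [9.2500]
BᵀPA = [-3.0000 -16.5000]
K = S⁻¹·BᵀPA = [-0.3243 -1.7838]
A−BK = [0.4865 -0.3243; -3.6486 -3.5676]
AᵀP(A−BK) = [1.2770 3.6486; 3.6486 15.5676]
P' = Q + AᵀP(A−BK) = [3.7770 3.8986; 3.8986 15.8176]
tr(P') = 19.5946
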